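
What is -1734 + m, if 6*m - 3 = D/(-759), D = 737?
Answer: -358868/207 ≈ -1733.7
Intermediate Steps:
m = 70/207 (m = ½ + (737/(-759))/6 = ½ + (737*(-1/759))/6 = ½ + (⅙)*(-67/69) = ½ - 67/414 = 70/207 ≈ 0.33816)
-1734 + m = -1734 + 70/207 = -358868/207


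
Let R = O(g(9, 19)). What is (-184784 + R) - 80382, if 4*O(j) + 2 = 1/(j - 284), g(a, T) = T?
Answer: -281076491/1060 ≈ -2.6517e+5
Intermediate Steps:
O(j) = -½ + 1/(4*(-284 + j)) (O(j) = -½ + 1/(4*(j - 284)) = -½ + 1/(4*(-284 + j)))
R = -531/1060 (R = (569 - 2*19)/(4*(-284 + 19)) = (¼)*(569 - 38)/(-265) = (¼)*(-1/265)*531 = -531/1060 ≈ -0.50094)
(-184784 + R) - 80382 = (-184784 - 531/1060) - 80382 = -195871571/1060 - 80382 = -281076491/1060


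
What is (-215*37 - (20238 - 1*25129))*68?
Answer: -208352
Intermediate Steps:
(-215*37 - (20238 - 1*25129))*68 = (-7955 - (20238 - 25129))*68 = (-7955 - 1*(-4891))*68 = (-7955 + 4891)*68 = -3064*68 = -208352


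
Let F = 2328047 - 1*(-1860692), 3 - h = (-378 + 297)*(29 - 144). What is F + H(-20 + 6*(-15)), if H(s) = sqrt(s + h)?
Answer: 4188739 + I*sqrt(9422) ≈ 4.1887e+6 + 97.067*I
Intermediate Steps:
h = -9312 (h = 3 - (-378 + 297)*(29 - 144) = 3 - (-81)*(-115) = 3 - 1*9315 = 3 - 9315 = -9312)
H(s) = sqrt(-9312 + s) (H(s) = sqrt(s - 9312) = sqrt(-9312 + s))
F = 4188739 (F = 2328047 + 1860692 = 4188739)
F + H(-20 + 6*(-15)) = 4188739 + sqrt(-9312 + (-20 + 6*(-15))) = 4188739 + sqrt(-9312 + (-20 - 90)) = 4188739 + sqrt(-9312 - 110) = 4188739 + sqrt(-9422) = 4188739 + I*sqrt(9422)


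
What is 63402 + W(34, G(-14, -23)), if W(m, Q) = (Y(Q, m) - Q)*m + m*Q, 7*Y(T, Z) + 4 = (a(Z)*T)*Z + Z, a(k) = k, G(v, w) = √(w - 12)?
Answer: 444834/7 + 39304*I*√35/7 ≈ 63548.0 + 33218.0*I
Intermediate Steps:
G(v, w) = √(-12 + w)
Y(T, Z) = -4/7 + Z/7 + T*Z²/7 (Y(T, Z) = -4/7 + ((Z*T)*Z + Z)/7 = -4/7 + ((T*Z)*Z + Z)/7 = -4/7 + (T*Z² + Z)/7 = -4/7 + (Z + T*Z²)/7 = -4/7 + (Z/7 + T*Z²/7) = -4/7 + Z/7 + T*Z²/7)
W(m, Q) = Q*m + m*(-4/7 - Q + m/7 + Q*m²/7) (W(m, Q) = ((-4/7 + m/7 + Q*m²/7) - Q)*m + m*Q = (-4/7 - Q + m/7 + Q*m²/7)*m + Q*m = m*(-4/7 - Q + m/7 + Q*m²/7) + Q*m = Q*m + m*(-4/7 - Q + m/7 + Q*m²/7))
63402 + W(34, G(-14, -23)) = 63402 + (⅐)*34*(-4 + 34 + √(-12 - 23)*34²) = 63402 + (⅐)*34*(-4 + 34 + √(-35)*1156) = 63402 + (⅐)*34*(-4 + 34 + (I*√35)*1156) = 63402 + (⅐)*34*(-4 + 34 + 1156*I*√35) = 63402 + (⅐)*34*(30 + 1156*I*√35) = 63402 + (1020/7 + 39304*I*√35/7) = 444834/7 + 39304*I*√35/7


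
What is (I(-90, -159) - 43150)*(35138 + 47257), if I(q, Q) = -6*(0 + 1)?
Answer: -3555838620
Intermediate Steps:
I(q, Q) = -6 (I(q, Q) = -6*1 = -6)
(I(-90, -159) - 43150)*(35138 + 47257) = (-6 - 43150)*(35138 + 47257) = -43156*82395 = -3555838620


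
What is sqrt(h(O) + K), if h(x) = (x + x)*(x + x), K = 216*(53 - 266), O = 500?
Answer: 2*sqrt(238498) ≈ 976.73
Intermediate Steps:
K = -46008 (K = 216*(-213) = -46008)
h(x) = 4*x**2 (h(x) = (2*x)*(2*x) = 4*x**2)
sqrt(h(O) + K) = sqrt(4*500**2 - 46008) = sqrt(4*250000 - 46008) = sqrt(1000000 - 46008) = sqrt(953992) = 2*sqrt(238498)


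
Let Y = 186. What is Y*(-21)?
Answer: -3906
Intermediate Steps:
Y*(-21) = 186*(-21) = -3906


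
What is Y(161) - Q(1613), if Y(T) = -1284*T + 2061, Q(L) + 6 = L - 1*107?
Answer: -206163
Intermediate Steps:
Q(L) = -113 + L (Q(L) = -6 + (L - 1*107) = -6 + (L - 107) = -6 + (-107 + L) = -113 + L)
Y(T) = 2061 - 1284*T
Y(161) - Q(1613) = (2061 - 1284*161) - (-113 + 1613) = (2061 - 206724) - 1*1500 = -204663 - 1500 = -206163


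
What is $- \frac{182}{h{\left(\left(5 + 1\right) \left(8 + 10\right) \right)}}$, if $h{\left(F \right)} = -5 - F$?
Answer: $\frac{182}{113} \approx 1.6106$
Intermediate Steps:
$- \frac{182}{h{\left(\left(5 + 1\right) \left(8 + 10\right) \right)}} = - \frac{182}{-5 - \left(5 + 1\right) \left(8 + 10\right)} = - \frac{182}{-5 - 6 \cdot 18} = - \frac{182}{-5 - 108} = - \frac{182}{-113} = \left(-182\right) \left(- \frac{1}{113}\right) = \frac{182}{113}$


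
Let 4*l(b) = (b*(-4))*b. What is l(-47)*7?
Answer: -15463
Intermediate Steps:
l(b) = -b**2 (l(b) = ((b*(-4))*b)/4 = ((-4*b)*b)/4 = (-4*b**2)/4 = -b**2)
l(-47)*7 = -1*(-47)**2*7 = -1*2209*7 = -2209*7 = -15463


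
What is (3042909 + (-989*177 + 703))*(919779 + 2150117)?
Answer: 8806177799864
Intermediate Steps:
(3042909 + (-989*177 + 703))*(919779 + 2150117) = (3042909 + (-175053 + 703))*3069896 = (3042909 - 174350)*3069896 = 2868559*3069896 = 8806177799864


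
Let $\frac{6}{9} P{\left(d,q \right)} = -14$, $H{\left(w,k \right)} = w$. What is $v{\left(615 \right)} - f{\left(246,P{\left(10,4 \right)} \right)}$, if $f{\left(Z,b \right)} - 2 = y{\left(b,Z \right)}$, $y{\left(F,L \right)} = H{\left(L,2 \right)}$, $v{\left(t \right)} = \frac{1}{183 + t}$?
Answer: $- \frac{197903}{798} \approx -248.0$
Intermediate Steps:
$P{\left(d,q \right)} = -21$ ($P{\left(d,q \right)} = \frac{3}{2} \left(-14\right) = -21$)
$y{\left(F,L \right)} = L$
$f{\left(Z,b \right)} = 2 + Z$
$v{\left(615 \right)} - f{\left(246,P{\left(10,4 \right)} \right)} = \frac{1}{183 + 615} - \left(2 + 246\right) = \frac{1}{798} - 248 = - \frac{197903}{798}$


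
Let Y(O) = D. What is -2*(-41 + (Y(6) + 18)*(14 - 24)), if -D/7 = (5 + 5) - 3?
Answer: -538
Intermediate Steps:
D = -49 (D = -7*((5 + 5) - 3) = -7*(10 - 3) = -7*7 = -49)
Y(O) = -49
-2*(-41 + (Y(6) + 18)*(14 - 24)) = -2*(-41 + (-49 + 18)*(14 - 24)) = -2*(-41 - 31*(-10)) = -2*(-41 + 310) = -2*269 = -538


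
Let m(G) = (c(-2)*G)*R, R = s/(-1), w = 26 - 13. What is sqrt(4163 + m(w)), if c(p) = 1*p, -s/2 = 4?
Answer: sqrt(3955) ≈ 62.889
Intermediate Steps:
s = -8 (s = -2*4 = -8)
w = 13
R = 8 (R = -8/(-1) = -8*(-1) = 8)
c(p) = p
m(G) = -16*G (m(G) = -2*G*8 = -16*G)
sqrt(4163 + m(w)) = sqrt(4163 - 16*13) = sqrt(4163 - 208) = sqrt(3955)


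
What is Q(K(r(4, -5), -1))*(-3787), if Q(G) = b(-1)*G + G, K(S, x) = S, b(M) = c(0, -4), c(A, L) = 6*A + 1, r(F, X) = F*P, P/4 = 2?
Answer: -242368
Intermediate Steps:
P = 8 (P = 4*2 = 8)
r(F, X) = 8*F (r(F, X) = F*8 = 8*F)
c(A, L) = 1 + 6*A
b(M) = 1 (b(M) = 1 + 6*0 = 1 + 0 = 1)
Q(G) = 2*G (Q(G) = 1*G + G = G + G = 2*G)
Q(K(r(4, -5), -1))*(-3787) = (2*(8*4))*(-3787) = (2*32)*(-3787) = 64*(-3787) = -242368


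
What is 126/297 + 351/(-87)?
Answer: -3455/957 ≈ -3.6102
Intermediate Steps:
126/297 + 351/(-87) = 126*(1/297) + 351*(-1/87) = 14/33 - 117/29 = -3455/957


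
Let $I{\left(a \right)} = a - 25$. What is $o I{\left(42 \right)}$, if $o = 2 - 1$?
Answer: $17$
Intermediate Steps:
$I{\left(a \right)} = -25 + a$
$o = 1$ ($o = 2 - 1 = 1$)
$o I{\left(42 \right)} = 1 \left(-25 + 42\right) = 1 \cdot 17 = 17$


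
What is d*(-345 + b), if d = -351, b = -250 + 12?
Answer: 204633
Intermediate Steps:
b = -238
d*(-345 + b) = -351*(-345 - 238) = -351*(-583) = 204633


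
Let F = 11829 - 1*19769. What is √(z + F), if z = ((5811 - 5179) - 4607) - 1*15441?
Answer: 2*I*√6839 ≈ 165.4*I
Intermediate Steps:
F = -7940 (F = 11829 - 19769 = -7940)
z = -19416 (z = (632 - 4607) - 15441 = -3975 - 15441 = -19416)
√(z + F) = √(-19416 - 7940) = √(-27356) = 2*I*√6839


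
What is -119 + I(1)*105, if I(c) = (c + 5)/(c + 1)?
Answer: 196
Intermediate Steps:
I(c) = (5 + c)/(1 + c)
-119 + I(1)*105 = -119 + ((5 + 1)/(1 + 1))*105 = -119 + (6/2)*105 = -119 + ((1/2)*6)*105 = -119 + 3*105 = -119 + 315 = 196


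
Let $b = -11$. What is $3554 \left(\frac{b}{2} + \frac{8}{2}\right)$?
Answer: $-5331$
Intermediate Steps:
$3554 \left(\frac{b}{2} + \frac{8}{2}\right) = 3554 \left(- \frac{11}{2} + \frac{8}{2}\right) = 3554 \left(\left(-11\right) \frac{1}{2} + 8 \cdot \frac{1}{2}\right) = 3554 \left(- \frac{11}{2} + 4\right) = 3554 \left(- \frac{3}{2}\right) = -5331$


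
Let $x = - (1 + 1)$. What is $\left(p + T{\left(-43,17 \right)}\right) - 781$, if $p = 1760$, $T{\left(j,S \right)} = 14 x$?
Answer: $951$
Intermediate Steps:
$x = -2$ ($x = \left(-1\right) 2 = -2$)
$T{\left(j,S \right)} = -28$ ($T{\left(j,S \right)} = 14 \left(-2\right) = -28$)
$\left(p + T{\left(-43,17 \right)}\right) - 781 = \left(1760 - 28\right) - 781 = 1732 - 781 = 951$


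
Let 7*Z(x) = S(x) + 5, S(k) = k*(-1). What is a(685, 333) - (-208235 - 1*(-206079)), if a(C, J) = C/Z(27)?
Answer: 42637/22 ≈ 1938.0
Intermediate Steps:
S(k) = -k
Z(x) = 5/7 - x/7 (Z(x) = (-x + 5)/7 = (5 - x)/7 = 5/7 - x/7)
a(C, J) = -7*C/22 (a(C, J) = C/(5/7 - 1/7*27) = C/(5/7 - 27/7) = C/(-22/7) = C*(-7/22) = -7*C/22)
a(685, 333) - (-208235 - 1*(-206079)) = -7/22*685 - (-208235 - 1*(-206079)) = -4795/22 - (-208235 + 206079) = -4795/22 - 1*(-2156) = -4795/22 + 2156 = 42637/22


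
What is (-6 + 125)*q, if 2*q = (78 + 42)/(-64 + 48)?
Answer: -1785/4 ≈ -446.25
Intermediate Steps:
q = -15/4 (q = ((78 + 42)/(-64 + 48))/2 = (120/(-16))/2 = (120*(-1/16))/2 = (½)*(-15/2) = -15/4 ≈ -3.7500)
(-6 + 125)*q = (-6 + 125)*(-15/4) = 119*(-15/4) = -1785/4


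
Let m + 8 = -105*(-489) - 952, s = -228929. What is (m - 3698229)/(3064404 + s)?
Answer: -3647844/2835475 ≈ -1.2865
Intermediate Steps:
m = 50385 (m = -8 + (-105*(-489) - 952) = -8 + (51345 - 952) = -8 + 50393 = 50385)
(m - 3698229)/(3064404 + s) = (50385 - 3698229)/(3064404 - 228929) = -3647844/2835475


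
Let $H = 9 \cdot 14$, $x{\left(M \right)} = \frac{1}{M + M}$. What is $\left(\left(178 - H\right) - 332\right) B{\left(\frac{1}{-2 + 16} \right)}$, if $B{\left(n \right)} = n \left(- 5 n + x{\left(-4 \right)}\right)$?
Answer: $\frac{135}{14} \approx 9.6429$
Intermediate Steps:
$x{\left(M \right)} = \frac{1}{2 M}$
$H = 126$
$B{\left(n \right)} = n \left(- \frac{1}{8} - 5 n\right)$ ($B{\left(n \right)} = n \left(- 5 n + \frac{1}{2 \left(-4\right)}\right) = n \left(- 5 n + \frac{1}{2} \left(- \frac{1}{4}\right)\right) = n \left(- 5 n - \frac{1}{8}\right) = n \left(- \frac{1}{8} - 5 n\right)$)
$\left(\left(178 - H\right) - 332\right) B{\left(\frac{1}{-2 + 16} \right)} = \left(\left(178 - 126\right) - 332\right) \left(- \frac{1 + \frac{40}{-2 + 16}}{8 \left(-2 + 16\right)}\right) = \left(\left(178 - 126\right) - 332\right) \left(- \frac{1 + \frac{40}{14}}{8 \cdot 14}\right) = \left(52 - 332\right) \left(\left(- \frac{1}{8}\right) \frac{1}{14} \left(1 + 40 \cdot \frac{1}{14}\right)\right) = - 280 \left(\left(- \frac{1}{8}\right) \frac{1}{14} \left(1 + \frac{20}{7}\right)\right) = - 280 \left(\left(- \frac{1}{8}\right) \frac{1}{14} \cdot \frac{27}{7}\right) = \left(-280\right) \left(- \frac{27}{784}\right) = \frac{135}{14}$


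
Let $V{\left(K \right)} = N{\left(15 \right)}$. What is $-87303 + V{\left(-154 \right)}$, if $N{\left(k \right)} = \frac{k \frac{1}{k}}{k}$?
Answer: $- \frac{1309544}{15} \approx -87303.0$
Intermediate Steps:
$N{\left(k \right)} = \frac{1}{k}$ ($N{\left(k \right)} = 1 \frac{1}{k} = \frac{1}{k}$)
$V{\left(K \right)} = \frac{1}{15}$
$-87303 + V{\left(-154 \right)} = -87303 + \frac{1}{15} = - \frac{1309544}{15}$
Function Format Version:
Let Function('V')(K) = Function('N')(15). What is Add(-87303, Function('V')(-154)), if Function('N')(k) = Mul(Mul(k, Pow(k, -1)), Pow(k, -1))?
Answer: Rational(-1309544, 15) ≈ -87303.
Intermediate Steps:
Function('N')(k) = Pow(k, -1) (Function('N')(k) = Mul(1, Pow(k, -1)) = Pow(k, -1))
Function('V')(K) = Rational(1, 15) (Function('V')(K) = Pow(15, -1) = Rational(1, 15))
Add(-87303, Function('V')(-154)) = Add(-87303, Rational(1, 15)) = Rational(-1309544, 15)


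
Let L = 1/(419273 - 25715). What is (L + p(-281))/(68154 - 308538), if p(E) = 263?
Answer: -103505755/94605046272 ≈ -0.0010941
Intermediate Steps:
L = 1/393558 ≈ 2.5409e-6
(L + p(-281))/(68154 - 308538) = (1/393558 + 263)/(68154 - 308538) = (103505755/393558)/(-240384) = (103505755/393558)*(-1/240384) = -103505755/94605046272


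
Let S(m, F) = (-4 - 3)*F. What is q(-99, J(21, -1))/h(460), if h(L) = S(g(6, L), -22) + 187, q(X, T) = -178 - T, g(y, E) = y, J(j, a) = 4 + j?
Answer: -203/341 ≈ -0.59531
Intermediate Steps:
S(m, F) = -7*F
h(L) = 341 (h(L) = -7*(-22) + 187 = 154 + 187 = 341)
q(-99, J(21, -1))/h(460) = (-178 - (4 + 21))/341 = (-178 - 1*25)*(1/341) = (-178 - 25)*(1/341) = -203*1/341 = -203/341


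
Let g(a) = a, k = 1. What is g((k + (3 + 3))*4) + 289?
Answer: 317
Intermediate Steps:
g((k + (3 + 3))*4) + 289 = (1 + (3 + 3))*4 + 289 = (1 + 6)*4 + 289 = 7*4 + 289 = 28 + 289 = 317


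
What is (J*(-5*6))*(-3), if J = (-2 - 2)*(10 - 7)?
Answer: -1080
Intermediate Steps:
J = -12 (J = -4*3 = -12)
(J*(-5*6))*(-3) = -(-60)*6*(-3) = -12*(-30)*(-3) = 360*(-3) = -1080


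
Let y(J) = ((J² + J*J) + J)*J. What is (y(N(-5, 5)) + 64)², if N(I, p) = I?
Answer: 25921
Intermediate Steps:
y(J) = J*(J + 2*J²) (y(J) = ((J² + J²) + J)*J = (2*J² + J)*J = (J + 2*J²)*J = J*(J + 2*J²))
(y(N(-5, 5)) + 64)² = ((-5)²*(1 + 2*(-5)) + 64)² = (25*(1 - 10) + 64)² = (25*(-9) + 64)² = (-225 + 64)² = (-161)² = 25921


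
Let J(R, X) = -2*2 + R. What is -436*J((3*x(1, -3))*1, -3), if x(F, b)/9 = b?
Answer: 37060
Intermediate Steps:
x(F, b) = 9*b
J(R, X) = -4 + R
-436*J((3*x(1, -3))*1, -3) = -436*(-4 + (3*(9*(-3)))*1) = -436*(-4 + (3*(-27))*1) = -436*(-4 - 81*1) = -436*(-4 - 81) = -436*(-85) = 37060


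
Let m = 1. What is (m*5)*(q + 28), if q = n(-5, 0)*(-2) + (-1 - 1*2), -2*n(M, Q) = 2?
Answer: 135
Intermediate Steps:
n(M, Q) = -1 (n(M, Q) = -1/2*2 = -1)
q = -1 (q = -1*(-2) + (-1 - 1*2) = 2 + (-1 - 2) = 2 - 3 = -1)
(m*5)*(q + 28) = (1*5)*(-1 + 28) = 5*27 = 135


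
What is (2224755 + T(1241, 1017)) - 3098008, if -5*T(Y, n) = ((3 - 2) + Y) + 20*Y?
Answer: -4392327/5 ≈ -8.7847e+5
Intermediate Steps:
T(Y, n) = -⅕ - 21*Y/5 (T(Y, n) = -(((3 - 2) + Y) + 20*Y)/5 = -((1 + Y) + 20*Y)/5 = -(1 + 21*Y)/5 = -⅕ - 21*Y/5)
(2224755 + T(1241, 1017)) - 3098008 = (2224755 + (-⅕ - 21/5*1241)) - 3098008 = (2224755 + (-⅕ - 26061/5)) - 3098008 = (2224755 - 26062/5) - 3098008 = 11097713/5 - 3098008 = -4392327/5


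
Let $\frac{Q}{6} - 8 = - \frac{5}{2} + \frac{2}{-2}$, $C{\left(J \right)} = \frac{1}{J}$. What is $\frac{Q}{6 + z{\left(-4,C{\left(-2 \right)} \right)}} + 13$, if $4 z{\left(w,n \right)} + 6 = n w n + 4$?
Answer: $\frac{127}{7} \approx 18.143$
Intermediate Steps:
$z{\left(w,n \right)} = - \frac{1}{2} + \frac{w n^{2}}{4}$ ($z{\left(w,n \right)} = - \frac{3}{2} + \frac{n w n + 4}{4} = - \frac{3}{2} + \frac{w n^{2} + 4}{4} = - \frac{3}{2} + \frac{4 + w n^{2}}{4} = - \frac{3}{2} + \left(1 + \frac{w n^{2}}{4}\right) = - \frac{1}{2} + \frac{w n^{2}}{4}$)
$Q = 27$ ($Q = 48 + 6 \left(- \frac{5}{2} + \frac{2}{-2}\right) = 48 + 6 \left(\left(-5\right) \frac{1}{2} + 2 \left(- \frac{1}{2}\right)\right) = 48 + 6 \left(- \frac{5}{2} - 1\right) = 48 + 6 \left(- \frac{7}{2}\right) = 48 - 21 = 27$)
$\frac{Q}{6 + z{\left(-4,C{\left(-2 \right)} \right)}} + 13 = \frac{1}{6 - \left(\frac{1}{2} + 1 \left(\frac{1}{-2}\right)^{2}\right)} 27 + 13 = \frac{1}{6 - \left(\frac{1}{2} + 1 \left(- \frac{1}{2}\right)^{2}\right)} 27 + 13 = \frac{1}{6 - \left(\frac{1}{2} + 1 \cdot \frac{1}{4}\right)} 27 + 13 = \frac{1}{6 - \frac{3}{4}} \cdot 27 + 13 = \frac{1}{\frac{21}{4}} \cdot 27 + 13 = \frac{4}{21} \cdot 27 + 13 = \frac{36}{7} + 13 = \frac{127}{7}$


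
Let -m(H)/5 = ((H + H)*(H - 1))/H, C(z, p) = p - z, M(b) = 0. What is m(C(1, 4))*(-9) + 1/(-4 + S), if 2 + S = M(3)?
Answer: 1079/6 ≈ 179.83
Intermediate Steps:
S = -2 (S = -2 + 0 = -2)
m(H) = 10 - 10*H (m(H) = -5*(H + H)*(H - 1)/H = -5*(2*H)*(-1 + H)/H = -5*2*H*(-1 + H)/H = -5*(-2 + 2*H) = 10 - 10*H)
m(C(1, 4))*(-9) + 1/(-4 + S) = (10 - 10*(4 - 1*1))*(-9) + 1/(-4 - 2) = (10 - 10*(4 - 1))*(-9) + 1/(-6) = (10 - 10*3)*(-9) - ⅙ = (10 - 30)*(-9) - ⅙ = -20*(-9) - ⅙ = 180 - ⅙ = 1079/6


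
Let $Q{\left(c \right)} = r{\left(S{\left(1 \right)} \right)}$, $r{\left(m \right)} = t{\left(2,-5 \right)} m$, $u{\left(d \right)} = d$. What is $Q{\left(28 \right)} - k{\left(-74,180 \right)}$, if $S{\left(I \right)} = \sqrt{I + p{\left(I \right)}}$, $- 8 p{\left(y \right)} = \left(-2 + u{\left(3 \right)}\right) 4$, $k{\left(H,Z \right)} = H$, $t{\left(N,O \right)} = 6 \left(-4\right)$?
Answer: $74 - 12 \sqrt{2} \approx 57.029$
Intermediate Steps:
$t{\left(N,O \right)} = -24$
$p{\left(y \right)} = - \frac{1}{2}$ ($p{\left(y \right)} = - \frac{\left(-2 + 3\right) 4}{8} = - \frac{1 \cdot 4}{8} = \left(- \frac{1}{8}\right) 4 = - \frac{1}{2}$)
$S{\left(I \right)} = \sqrt{- \frac{1}{2} + I}$ ($S{\left(I \right)} = \sqrt{I - \frac{1}{2}} = \sqrt{- \frac{1}{2} + I}$)
$r{\left(m \right)} = - 24 m$
$Q{\left(c \right)} = - 12 \sqrt{2}$ ($Q{\left(c \right)} = - 24 \frac{\sqrt{-2 + 4 \cdot 1}}{2} = - 24 \frac{\sqrt{-2 + 4}}{2} = - 24 \frac{\sqrt{2}}{2} = - 12 \sqrt{2}$)
$Q{\left(28 \right)} - k{\left(-74,180 \right)} = - 12 \sqrt{2} - -74 = - 12 \sqrt{2} + 74 = 74 - 12 \sqrt{2}$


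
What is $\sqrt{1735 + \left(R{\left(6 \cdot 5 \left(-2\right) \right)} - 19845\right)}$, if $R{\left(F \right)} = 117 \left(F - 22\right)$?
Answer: $2 i \sqrt{6926} \approx 166.45 i$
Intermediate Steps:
$R{\left(F \right)} = -2574 + 117 F$ ($R{\left(F \right)} = 117 \left(-22 + F\right) = -2574 + 117 F$)
$\sqrt{1735 + \left(R{\left(6 \cdot 5 \left(-2\right) \right)} - 19845\right)} = \sqrt{1735 - \left(22419 - 117 \cdot 6 \cdot 5 \left(-2\right)\right)} = \sqrt{1735 - \left(22419 - 3510 \left(-2\right)\right)} = \sqrt{1735 + \left(\left(-2574 + 117 \left(-60\right)\right) - 19845\right)} = \sqrt{1735 - 29439} = \sqrt{-27704} = 2 i \sqrt{6926}$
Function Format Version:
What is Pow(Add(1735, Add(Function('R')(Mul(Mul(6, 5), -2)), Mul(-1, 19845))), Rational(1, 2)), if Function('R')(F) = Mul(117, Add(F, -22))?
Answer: Mul(2, I, Pow(6926, Rational(1, 2))) ≈ Mul(166.45, I)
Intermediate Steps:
Function('R')(F) = Add(-2574, Mul(117, F)) (Function('R')(F) = Mul(117, Add(-22, F)) = Add(-2574, Mul(117, F)))
Pow(Add(1735, Add(Function('R')(Mul(Mul(6, 5), -2)), Mul(-1, 19845))), Rational(1, 2)) = Pow(Add(1735, Add(Add(-2574, Mul(117, Mul(Mul(6, 5), -2))), Mul(-1, 19845))), Rational(1, 2)) = Pow(Add(1735, Add(Add(-2574, Mul(117, Mul(30, -2))), -19845)), Rational(1, 2)) = Pow(Add(1735, Add(Add(-2574, Mul(117, -60)), -19845)), Rational(1, 2)) = Pow(Add(1735, Add(Add(-2574, -7020), -19845)), Rational(1, 2)) = Pow(Add(1735, Add(-9594, -19845)), Rational(1, 2)) = Pow(Add(1735, -29439), Rational(1, 2)) = Pow(-27704, Rational(1, 2)) = Mul(2, I, Pow(6926, Rational(1, 2)))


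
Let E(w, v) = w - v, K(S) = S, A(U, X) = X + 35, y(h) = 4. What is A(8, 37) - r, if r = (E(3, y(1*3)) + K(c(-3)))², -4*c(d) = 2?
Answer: 279/4 ≈ 69.750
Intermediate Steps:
c(d) = -½ (c(d) = -¼*2 = -½)
A(U, X) = 35 + X
r = 9/4 (r = ((3 - 1*4) - ½)² = ((3 - 4) - ½)² = (-1 - ½)² = (-3/2)² = 9/4 ≈ 2.2500)
A(8, 37) - r = (35 + 37) - 1*9/4 = 72 - 9/4 = 279/4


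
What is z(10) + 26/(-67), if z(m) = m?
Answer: 644/67 ≈ 9.6119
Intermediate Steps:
z(10) + 26/(-67) = 10 + 26/(-67) = 10 - 1/67*26 = 10 - 26/67 = 644/67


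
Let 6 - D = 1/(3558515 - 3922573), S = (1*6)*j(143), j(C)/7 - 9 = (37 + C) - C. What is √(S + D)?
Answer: √256859084995490/364058 ≈ 44.023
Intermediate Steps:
j(C) = 322 (j(C) = 63 + 7*((37 + C) - C) = 63 + 7*37 = 63 + 259 = 322)
S = 1932 (S = (1*6)*322 = 6*322 = 1932)
D = 2184349/364058 (D = 6 - 1/(3558515 - 3922573) = 6 - 1/(-364058) = 6 - 1*(-1/364058) = 6 + 1/364058 = 2184349/364058 ≈ 6.0000)
√(S + D) = √(1932 + 2184349/364058) = √(705544405/364058) = √256859084995490/364058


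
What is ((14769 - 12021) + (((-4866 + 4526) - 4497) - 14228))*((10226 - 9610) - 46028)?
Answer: 740987604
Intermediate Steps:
((14769 - 12021) + (((-4866 + 4526) - 4497) - 14228))*((10226 - 9610) - 46028) = (2748 + ((-340 - 4497) - 14228))*(616 - 46028) = (2748 + (-4837 - 14228))*(-45412) = (2748 - 19065)*(-45412) = -16317*(-45412) = 740987604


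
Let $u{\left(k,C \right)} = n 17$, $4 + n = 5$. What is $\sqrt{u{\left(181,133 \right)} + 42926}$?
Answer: $\sqrt{42943} \approx 207.23$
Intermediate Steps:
$n = 1$ ($n = -4 + 5 = 1$)
$u{\left(k,C \right)} = 17$ ($u{\left(k,C \right)} = 1 \cdot 17 = 17$)
$\sqrt{u{\left(181,133 \right)} + 42926} = \sqrt{17 + 42926} = \sqrt{42943}$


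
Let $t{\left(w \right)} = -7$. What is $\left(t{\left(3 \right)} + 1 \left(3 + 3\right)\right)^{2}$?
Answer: $1$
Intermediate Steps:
$\left(t{\left(3 \right)} + 1 \left(3 + 3\right)\right)^{2} = \left(-7 + 1 \left(3 + 3\right)\right)^{2} = \left(-7 + 1 \cdot 6\right)^{2} = \left(-7 + 6\right)^{2} = \left(-1\right)^{2} = 1$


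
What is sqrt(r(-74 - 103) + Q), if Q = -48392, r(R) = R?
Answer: I*sqrt(48569) ≈ 220.38*I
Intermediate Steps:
sqrt(r(-74 - 103) + Q) = sqrt((-74 - 103) - 48392) = sqrt(-177 - 48392) = sqrt(-48569) = I*sqrt(48569)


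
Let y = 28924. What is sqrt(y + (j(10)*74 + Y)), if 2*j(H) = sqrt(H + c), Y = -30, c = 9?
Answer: sqrt(28894 + 37*sqrt(19)) ≈ 170.46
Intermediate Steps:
j(H) = sqrt(9 + H)/2 (j(H) = sqrt(H + 9)/2 = sqrt(9 + H)/2)
sqrt(y + (j(10)*74 + Y)) = sqrt(28924 + ((sqrt(9 + 10)/2)*74 - 30)) = sqrt(28924 + ((sqrt(19)/2)*74 - 30)) = sqrt(28924 + (37*sqrt(19) - 30)) = sqrt(28924 + (-30 + 37*sqrt(19))) = sqrt(28894 + 37*sqrt(19))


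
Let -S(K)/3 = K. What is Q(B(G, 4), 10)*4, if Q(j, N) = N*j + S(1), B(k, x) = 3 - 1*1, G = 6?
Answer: 68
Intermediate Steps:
S(K) = -3*K
B(k, x) = 2 (B(k, x) = 3 - 1 = 2)
Q(j, N) = -3 + N*j (Q(j, N) = N*j - 3*1 = N*j - 3 = -3 + N*j)
Q(B(G, 4), 10)*4 = (-3 + 10*2)*4 = (-3 + 20)*4 = 17*4 = 68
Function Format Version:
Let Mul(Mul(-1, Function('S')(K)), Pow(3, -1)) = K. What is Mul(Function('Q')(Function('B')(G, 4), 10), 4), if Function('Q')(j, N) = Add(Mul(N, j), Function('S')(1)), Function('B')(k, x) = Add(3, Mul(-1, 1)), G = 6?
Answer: 68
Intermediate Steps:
Function('S')(K) = Mul(-3, K)
Function('B')(k, x) = 2 (Function('B')(k, x) = Add(3, -1) = 2)
Function('Q')(j, N) = Add(-3, Mul(N, j)) (Function('Q')(j, N) = Add(Mul(N, j), Mul(-3, 1)) = Add(Mul(N, j), -3) = Add(-3, Mul(N, j)))
Mul(Function('Q')(Function('B')(G, 4), 10), 4) = Mul(Add(-3, Mul(10, 2)), 4) = Mul(Add(-3, 20), 4) = Mul(17, 4) = 68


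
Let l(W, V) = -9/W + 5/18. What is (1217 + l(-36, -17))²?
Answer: 1921156561/1296 ≈ 1.4824e+6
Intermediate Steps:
l(W, V) = 5/18 - 9/W (l(W, V) = -9/W + 5*(1/18) = -9/W + 5/18 = 5/18 - 9/W)
(1217 + l(-36, -17))² = (1217 + (5/18 - 9/(-36)))² = (1217 + (5/18 - 9*(-1/36)))² = (1217 + (5/18 + ¼))² = (1217 + 19/36)² = (43831/36)² = 1921156561/1296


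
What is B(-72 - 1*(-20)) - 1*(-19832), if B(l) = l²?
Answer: 22536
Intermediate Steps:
B(-72 - 1*(-20)) - 1*(-19832) = (-72 - 1*(-20))² - 1*(-19832) = (-72 + 20)² + 19832 = (-52)² + 19832 = 2704 + 19832 = 22536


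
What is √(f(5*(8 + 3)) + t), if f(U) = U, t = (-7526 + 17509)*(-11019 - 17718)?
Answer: 2*I*√71720354 ≈ 16938.0*I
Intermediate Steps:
t = -286881471 (t = 9983*(-28737) = -286881471)
√(f(5*(8 + 3)) + t) = √(5*(8 + 3) - 286881471) = √(5*11 - 286881471) = √(55 - 286881471) = √(-286881416) = 2*I*√71720354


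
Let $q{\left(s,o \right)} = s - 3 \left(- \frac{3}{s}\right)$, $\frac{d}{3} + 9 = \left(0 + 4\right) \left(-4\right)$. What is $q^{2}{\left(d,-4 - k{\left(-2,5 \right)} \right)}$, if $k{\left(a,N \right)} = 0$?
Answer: $\frac{3526884}{625} \approx 5643.0$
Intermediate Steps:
$d = -75$ ($d = -27 + 3 \left(0 + 4\right) \left(-4\right) = -27 + 3 \cdot 4 \left(-4\right) = -27 + 3 \left(-16\right) = -27 - 48 = -75$)
$q{\left(s,o \right)} = s + \frac{9}{s}$
$q^{2}{\left(d,-4 - k{\left(-2,5 \right)} \right)} = \left(-75 + \frac{9}{-75}\right)^{2} = \left(-75 + 9 \left(- \frac{1}{75}\right)\right)^{2} = \left(-75 - \frac{3}{25}\right)^{2} = \left(- \frac{1878}{25}\right)^{2} = \frac{3526884}{625}$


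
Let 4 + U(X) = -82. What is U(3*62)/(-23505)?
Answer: 86/23505 ≈ 0.0036588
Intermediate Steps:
U(X) = -86 (U(X) = -4 - 82 = -86)
U(3*62)/(-23505) = -86/(-23505) = -86*(-1/23505) = 86/23505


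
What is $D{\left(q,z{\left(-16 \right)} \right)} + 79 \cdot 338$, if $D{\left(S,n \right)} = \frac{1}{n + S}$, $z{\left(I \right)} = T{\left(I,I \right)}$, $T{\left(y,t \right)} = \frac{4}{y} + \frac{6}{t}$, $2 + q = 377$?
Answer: $\frac{79972498}{2995} \approx 26702.0$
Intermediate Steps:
$q = 375$ ($q = -2 + 377 = 375$)
$z{\left(I \right)} = \frac{10}{I}$ ($z{\left(I \right)} = \frac{4}{I} + \frac{6}{I} = \frac{10}{I}$)
$D{\left(S,n \right)} = \frac{1}{S + n}$
$D{\left(q,z{\left(-16 \right)} \right)} + 79 \cdot 338 = \frac{1}{375 + \frac{10}{-16}} + 79 \cdot 338 = \frac{1}{375 + 10 \left(- \frac{1}{16}\right)} + 26702 = \frac{1}{375 - \frac{5}{8}} + 26702 = \frac{1}{\frac{2995}{8}} + 26702 = \frac{8}{2995} + 26702 = \frac{79972498}{2995}$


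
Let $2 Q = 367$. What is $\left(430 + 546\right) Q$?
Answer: $179096$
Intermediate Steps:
$Q = \frac{367}{2}$ ($Q = \frac{1}{2} \cdot 367 = \frac{367}{2} \approx 183.5$)
$\left(430 + 546\right) Q = \left(430 + 546\right) \frac{367}{2} = 976 \cdot \frac{367}{2} = 179096$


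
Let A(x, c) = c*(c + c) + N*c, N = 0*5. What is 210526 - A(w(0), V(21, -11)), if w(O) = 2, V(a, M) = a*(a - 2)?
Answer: -107876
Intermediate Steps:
V(a, M) = a*(-2 + a)
N = 0
A(x, c) = 2*c² (A(x, c) = c*(c + c) + 0*c = c*(2*c) + 0 = 2*c² + 0 = 2*c²)
210526 - A(w(0), V(21, -11)) = 210526 - 2*(21*(-2 + 21))² = 210526 - 2*(21*19)² = 210526 - 2*399² = 210526 - 2*159201 = 210526 - 1*318402 = 210526 - 318402 = -107876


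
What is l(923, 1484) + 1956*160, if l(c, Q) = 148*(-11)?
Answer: 311332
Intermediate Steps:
l(c, Q) = -1628
l(923, 1484) + 1956*160 = -1628 + 1956*160 = -1628 + 312960 = 311332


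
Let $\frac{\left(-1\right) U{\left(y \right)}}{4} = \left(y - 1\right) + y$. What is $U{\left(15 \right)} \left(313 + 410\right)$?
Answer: $-83868$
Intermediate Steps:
$U{\left(y \right)} = 4 - 8 y$ ($U{\left(y \right)} = - 4 \left(\left(y - 1\right) + y\right) = - 4 \left(\left(-1 + y\right) + y\right) = - 4 \left(-1 + 2 y\right) = 4 - 8 y$)
$U{\left(15 \right)} \left(313 + 410\right) = \left(4 - 120\right) \left(313 + 410\right) = \left(4 - 120\right) 723 = \left(-116\right) 723 = -83868$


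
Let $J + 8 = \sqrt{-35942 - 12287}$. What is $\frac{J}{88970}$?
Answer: $- \frac{4}{44485} + \frac{i \sqrt{48229}}{88970} \approx -8.9918 \cdot 10^{-5} + 0.0024684 i$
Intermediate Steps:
$J = -8 + i \sqrt{48229}$ ($J = -8 + \sqrt{-35942 - 12287} = -8 + \sqrt{-48229} = -8 + i \sqrt{48229} \approx -8.0 + 219.61 i$)
$\frac{J}{88970} = \frac{-8 + i \sqrt{48229}}{88970} = \left(-8 + i \sqrt{48229}\right) \frac{1}{88970} = - \frac{4}{44485} + \frac{i \sqrt{48229}}{88970}$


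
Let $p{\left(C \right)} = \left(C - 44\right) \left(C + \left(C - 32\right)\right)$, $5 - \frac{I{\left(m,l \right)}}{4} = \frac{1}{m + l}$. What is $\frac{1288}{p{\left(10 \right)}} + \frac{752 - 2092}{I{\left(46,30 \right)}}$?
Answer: $- \frac{1237441}{19329} \approx -64.02$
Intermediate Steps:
$I{\left(m,l \right)} = 20 - \frac{4}{l + m}$ ($I{\left(m,l \right)} = 20 - \frac{4}{m + l} = 20 - \frac{4}{l + m}$)
$p{\left(C \right)} = \left(-44 + C\right) \left(-32 + 2 C\right)$ ($p{\left(C \right)} = \left(-44 + C\right) \left(C + \left(-32 + C\right)\right) = \left(-44 + C\right) \left(-32 + 2 C\right)$)
$\frac{1288}{p{\left(10 \right)}} + \frac{752 - 2092}{I{\left(46,30 \right)}} = \frac{1288}{1408 - 1200 + 2 \cdot 10^{2}} + \frac{752 - 2092}{4 \frac{1}{30 + 46} \left(-1 + 5 \cdot 30 + 5 \cdot 46\right)} = \frac{1288}{1408 - 1200 + 2 \cdot 100} + \frac{752 - 2092}{4 \cdot \frac{1}{76} \left(-1 + 150 + 230\right)} = \frac{1288}{1408 - 1200 + 200} - \frac{1340}{4 \cdot \frac{1}{76} \cdot 379} = \frac{1288}{408} - \frac{1340}{\frac{379}{19}} = 1288 \cdot \frac{1}{408} - \frac{25460}{379} = \frac{161}{51} - \frac{25460}{379} = - \frac{1237441}{19329}$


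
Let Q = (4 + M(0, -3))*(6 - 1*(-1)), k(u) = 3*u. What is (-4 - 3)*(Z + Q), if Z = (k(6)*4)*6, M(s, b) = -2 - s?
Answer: -3122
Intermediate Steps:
Z = 432 (Z = ((3*6)*4)*6 = (18*4)*6 = 72*6 = 432)
Q = 14 (Q = (4 + (-2 - 1*0))*(6 - 1*(-1)) = (4 + (-2 + 0))*(6 + 1) = (4 - 2)*7 = 2*7 = 14)
(-4 - 3)*(Z + Q) = (-4 - 3)*(432 + 14) = -7*446 = -3122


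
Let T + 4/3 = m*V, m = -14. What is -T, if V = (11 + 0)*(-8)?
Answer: -3692/3 ≈ -1230.7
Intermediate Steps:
V = -88 (V = 11*(-8) = -88)
T = 3692/3 (T = -4/3 - 14*(-88) = -4/3 + 1232 = 3692/3 ≈ 1230.7)
-T = -1*3692/3 = -3692/3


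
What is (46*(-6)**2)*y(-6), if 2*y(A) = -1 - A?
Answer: 4140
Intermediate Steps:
y(A) = -1/2 - A/2 (y(A) = (-1 - A)/2 = -1/2 - A/2)
(46*(-6)**2)*y(-6) = (46*(-6)**2)*(-1/2 - 1/2*(-6)) = (46*36)*(-1/2 + 3) = 1656*(5/2) = 4140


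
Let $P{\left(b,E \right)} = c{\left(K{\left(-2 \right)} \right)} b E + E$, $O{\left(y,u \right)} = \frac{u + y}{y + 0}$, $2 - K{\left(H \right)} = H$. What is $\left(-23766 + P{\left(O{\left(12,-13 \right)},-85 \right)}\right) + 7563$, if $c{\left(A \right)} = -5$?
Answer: $- \frac{195881}{12} \approx -16323.0$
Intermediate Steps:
$K{\left(H \right)} = 2 - H$
$O{\left(y,u \right)} = \frac{u + y}{y}$
$P{\left(b,E \right)} = E - 5 E b$ ($P{\left(b,E \right)} = - 5 b E + E = - 5 E b + E = E - 5 E b$)
$\left(-23766 + P{\left(O{\left(12,-13 \right)},-85 \right)}\right) + 7563 = \left(-23766 - 85 \left(1 - 5 \frac{-13 + 12}{12}\right)\right) + 7563 = \left(-23766 - 85 \left(1 - 5 \cdot \frac{1}{12} \left(-1\right)\right)\right) + 7563 = \left(-23766 - 85 \left(1 - - \frac{5}{12}\right)\right) + 7563 = \left(-23766 - 85 \left(1 + \frac{5}{12}\right)\right) + 7563 = \left(-23766 - \frac{1445}{12}\right) + 7563 = - \frac{286637}{12} + 7563 = - \frac{195881}{12}$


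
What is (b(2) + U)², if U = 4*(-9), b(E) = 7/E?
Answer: 4225/4 ≈ 1056.3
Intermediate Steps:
U = -36
(b(2) + U)² = (7/2 - 36)² = (-65/2)² = 4225/4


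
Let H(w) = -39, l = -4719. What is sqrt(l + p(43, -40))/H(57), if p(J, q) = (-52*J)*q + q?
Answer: -97/13 ≈ -7.4615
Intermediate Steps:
p(J, q) = q - 52*J*q (p(J, q) = -52*J*q + q = q - 52*J*q)
sqrt(l + p(43, -40))/H(57) = sqrt(-4719 - 40*(1 - 52*43))/(-39) = sqrt(-4719 - 40*(1 - 2236))*(-1/39) = sqrt(-4719 - 40*(-2235))*(-1/39) = sqrt(-4719 + 89400)*(-1/39) = sqrt(84681)*(-1/39) = 291*(-1/39) = -97/13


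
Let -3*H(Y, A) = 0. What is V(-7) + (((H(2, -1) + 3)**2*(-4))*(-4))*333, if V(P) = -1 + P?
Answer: 47944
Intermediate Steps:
H(Y, A) = 0 (H(Y, A) = -1/3*0 = 0)
V(-7) + (((H(2, -1) + 3)**2*(-4))*(-4))*333 = (-1 - 7) + (((0 + 3)**2*(-4))*(-4))*333 = -8 + ((3**2*(-4))*(-4))*333 = -8 + ((9*(-4))*(-4))*333 = -8 - 36*(-4)*333 = -8 + 144*333 = -8 + 47952 = 47944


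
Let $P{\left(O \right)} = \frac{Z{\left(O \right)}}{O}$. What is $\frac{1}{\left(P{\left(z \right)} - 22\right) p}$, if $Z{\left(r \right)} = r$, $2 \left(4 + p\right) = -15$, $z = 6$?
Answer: $\frac{2}{483} \approx 0.0041408$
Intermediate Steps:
$p = - \frac{23}{2}$ ($p = -4 + \frac{1}{2} \left(-15\right) = -4 - \frac{15}{2} = - \frac{23}{2} \approx -11.5$)
$P{\left(O \right)} = 1$ ($P{\left(O \right)} = \frac{O}{O} = 1$)
$\frac{1}{\left(P{\left(z \right)} - 22\right) p} = \frac{1}{\left(1 - 22\right) \left(- \frac{23}{2}\right)} = \frac{1}{\left(-21\right) \left(- \frac{23}{2}\right)} = \frac{1}{\frac{483}{2}} = \frac{2}{483}$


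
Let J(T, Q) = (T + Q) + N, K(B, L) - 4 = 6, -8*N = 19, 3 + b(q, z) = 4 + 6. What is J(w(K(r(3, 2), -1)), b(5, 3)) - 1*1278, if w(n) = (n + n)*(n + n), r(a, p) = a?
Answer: -6987/8 ≈ -873.38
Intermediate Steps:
b(q, z) = 7 (b(q, z) = -3 + (4 + 6) = -3 + 10 = 7)
N = -19/8 (N = -⅛*19 = -19/8 ≈ -2.3750)
K(B, L) = 10 (K(B, L) = 4 + 6 = 10)
w(n) = 4*n² (w(n) = (2*n)*(2*n) = 4*n²)
J(T, Q) = -19/8 + Q + T (J(T, Q) = (T + Q) - 19/8 = (Q + T) - 19/8 = -19/8 + Q + T)
J(w(K(r(3, 2), -1)), b(5, 3)) - 1*1278 = (-19/8 + 7 + 4*10²) - 1*1278 = (-19/8 + 7 + 4*100) - 1278 = (-19/8 + 7 + 400) - 1278 = 3237/8 - 1278 = -6987/8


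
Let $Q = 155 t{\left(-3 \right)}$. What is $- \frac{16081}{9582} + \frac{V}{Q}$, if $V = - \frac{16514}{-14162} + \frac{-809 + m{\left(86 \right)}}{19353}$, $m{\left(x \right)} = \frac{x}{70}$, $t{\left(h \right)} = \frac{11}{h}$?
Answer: $- \frac{43887289308283571}{26119823051056350} \approx -1.6802$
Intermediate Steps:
$m{\left(x \right)} = \frac{x}{70}$ ($m{\left(x \right)} = x \frac{1}{70} = \frac{x}{70}$)
$V = \frac{1797575401}{1598783585}$ ($V = - \frac{16514}{-14162} + \frac{-809 + \frac{1}{70} \cdot 86}{19353} = \left(-16514\right) \left(- \frac{1}{14162}\right) + \left(-809 + \frac{43}{35}\right) \frac{1}{19353} = \frac{8257}{7081} - \frac{9424}{225785} = \frac{1797575401}{1598783585} \approx 1.1243$)
$Q = - \frac{1705}{3}$ ($Q = 155 \frac{11}{-3} = 155 \cdot 11 \left(- \frac{1}{3}\right) = 155 \left(- \frac{11}{3}\right) = - \frac{1705}{3} \approx -568.33$)
$- \frac{16081}{9582} + \frac{V}{Q} = - \frac{16081}{9582} + \frac{1797575401}{1598783585 \left(- \frac{1705}{3}\right)} = \left(-16081\right) \frac{1}{9582} + \frac{1797575401}{1598783585} \left(- \frac{3}{1705}\right) = - \frac{16081}{9582} - \frac{5392726203}{2725926012425} = - \frac{43887289308283571}{26119823051056350}$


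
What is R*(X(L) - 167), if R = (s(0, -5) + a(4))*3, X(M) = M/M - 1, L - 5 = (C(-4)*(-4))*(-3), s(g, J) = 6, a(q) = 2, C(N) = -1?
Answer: -4008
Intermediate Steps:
L = -7 (L = 5 - 1*(-4)*(-3) = 5 + 4*(-3) = 5 - 12 = -7)
X(M) = 0 (X(M) = 1 - 1 = 0)
R = 24 (R = (6 + 2)*3 = 8*3 = 24)
R*(X(L) - 167) = 24*(0 - 167) = 24*(-167) = -4008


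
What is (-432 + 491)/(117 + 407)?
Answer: 59/524 ≈ 0.11260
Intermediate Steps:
(-432 + 491)/(117 + 407) = 59/524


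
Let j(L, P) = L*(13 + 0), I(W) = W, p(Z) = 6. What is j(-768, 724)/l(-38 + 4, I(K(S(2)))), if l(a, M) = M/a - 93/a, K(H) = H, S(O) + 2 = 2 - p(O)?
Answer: -113152/33 ≈ -3428.8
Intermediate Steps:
S(O) = -6 (S(O) = -2 + (2 - 1*6) = -2 + (2 - 6) = -2 - 4 = -6)
l(a, M) = -93/a + M/a
j(L, P) = 13*L (j(L, P) = L*13 = 13*L)
j(-768, 724)/l(-38 + 4, I(K(S(2)))) = (13*(-768))/(((-93 - 6)/(-38 + 4))) = -9984/(-99/(-34)) = -9984/((-1/34*(-99))) = -9984/99/34 = -9984*34/99 = -113152/33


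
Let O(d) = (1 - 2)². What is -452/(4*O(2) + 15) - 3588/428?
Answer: -65407/2033 ≈ -32.173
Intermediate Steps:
O(d) = 1 (O(d) = (-1)² = 1)
-452/(4*O(2) + 15) - 3588/428 = -452/(4*1 + 15) - 3588/428 = -452/(4 + 15) - 3588*1/428 = -452/19 - 897/107 = -65407/2033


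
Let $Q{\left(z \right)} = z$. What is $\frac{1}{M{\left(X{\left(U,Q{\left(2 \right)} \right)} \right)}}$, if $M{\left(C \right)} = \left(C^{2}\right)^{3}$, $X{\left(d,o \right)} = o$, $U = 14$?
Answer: $\frac{1}{64} \approx 0.015625$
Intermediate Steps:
$M{\left(C \right)} = C^{6}$
$\frac{1}{M{\left(X{\left(U,Q{\left(2 \right)} \right)} \right)}} = \frac{1}{2^{6}} = \frac{1}{64}$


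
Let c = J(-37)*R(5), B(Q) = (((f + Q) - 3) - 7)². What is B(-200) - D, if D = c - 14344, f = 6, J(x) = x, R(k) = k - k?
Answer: 55960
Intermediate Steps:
R(k) = 0
B(Q) = (-4 + Q)² (B(Q) = (((6 + Q) - 3) - 7)² = ((3 + Q) - 7)² = (-4 + Q)²)
c = 0 (c = -37*0 = 0)
D = -14344 (D = 0 - 14344 = -14344)
B(-200) - D = (-4 - 200)² - 1*(-14344) = (-204)² + 14344 = 41616 + 14344 = 55960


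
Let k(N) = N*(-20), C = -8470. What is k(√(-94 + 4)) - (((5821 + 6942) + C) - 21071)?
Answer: 16778 - 60*I*√10 ≈ 16778.0 - 189.74*I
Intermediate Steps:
k(N) = -20*N
k(√(-94 + 4)) - (((5821 + 6942) + C) - 21071) = -20*√(-94 + 4) - (((5821 + 6942) - 8470) - 21071) = -60*I*√10 - ((12763 - 8470) - 21071) = -60*I*√10 - (4293 - 21071) = -60*I*√10 - 1*(-16778) = -60*I*√10 + 16778 = 16778 - 60*I*√10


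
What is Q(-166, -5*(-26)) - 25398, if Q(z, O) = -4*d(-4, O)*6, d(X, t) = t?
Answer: -28518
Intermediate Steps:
Q(z, O) = -24*O (Q(z, O) = -4*O*6 = -24*O)
Q(-166, -5*(-26)) - 25398 = -(-120)*(-26) - 25398 = -24*130 - 25398 = -3120 - 25398 = -28518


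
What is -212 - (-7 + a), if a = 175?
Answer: -380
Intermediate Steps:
-212 - (-7 + a) = -212 - (-7 + 175) = -212 - 1*168 = -212 - 168 = -380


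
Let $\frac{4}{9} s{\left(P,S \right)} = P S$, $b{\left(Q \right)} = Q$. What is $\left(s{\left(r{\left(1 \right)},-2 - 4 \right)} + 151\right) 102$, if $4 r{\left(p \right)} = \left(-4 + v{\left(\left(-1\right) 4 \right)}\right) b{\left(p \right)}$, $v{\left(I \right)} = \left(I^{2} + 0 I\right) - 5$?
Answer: $\frac{51969}{4} \approx 12992.0$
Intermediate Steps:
$v{\left(I \right)} = -5 + I^{2}$ ($v{\left(I \right)} = \left(I^{2} + 0\right) - 5 = I^{2} - 5 = -5 + I^{2}$)
$r{\left(p \right)} = \frac{7 p}{4}$ ($r{\left(p \right)} = \frac{\left(-4 - \left(5 - \left(\left(-1\right) 4\right)^{2}\right)\right) p}{4} = \frac{\left(-4 - \left(5 - \left(-4\right)^{2}\right)\right) p}{4} = \frac{\left(-4 + \left(-5 + 16\right)\right) p}{4} = \frac{\left(-4 + 11\right) p}{4} = \frac{7 p}{4}$)
$s{\left(P,S \right)} = \frac{9 P S}{4}$
$\left(s{\left(r{\left(1 \right)},-2 - 4 \right)} + 151\right) 102 = \left(\frac{9 \cdot \frac{7}{4} \cdot 1 \left(-2 - 4\right)}{4} + 151\right) 102 = \left(\frac{9}{4} \cdot \frac{7}{4} \left(-2 - 4\right) + 151\right) 102 = \left(\frac{9}{4} \cdot \frac{7}{4} \left(-6\right) + 151\right) 102 = \left(- \frac{189}{8} + 151\right) 102 = \frac{1019}{8} \cdot 102 = \frac{51969}{4}$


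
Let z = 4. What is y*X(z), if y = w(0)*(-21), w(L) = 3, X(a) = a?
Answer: -252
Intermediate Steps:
y = -63 (y = 3*(-21) = -63)
y*X(z) = -63*4 = -252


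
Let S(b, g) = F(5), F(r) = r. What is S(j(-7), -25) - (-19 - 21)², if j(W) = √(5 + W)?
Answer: -1595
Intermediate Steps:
S(b, g) = 5
S(j(-7), -25) - (-19 - 21)² = 5 - (-19 - 21)² = 5 - 1*(-40)² = 5 - 1*1600 = 5 - 1600 = -1595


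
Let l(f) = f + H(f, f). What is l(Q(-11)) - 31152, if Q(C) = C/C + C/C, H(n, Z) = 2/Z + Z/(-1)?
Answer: -31151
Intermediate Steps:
H(n, Z) = -Z + 2/Z (H(n, Z) = 2/Z + Z*(-1) = 2/Z - Z = -Z + 2/Z)
Q(C) = 2 (Q(C) = 1 + 1 = 2)
l(f) = 2/f (l(f) = f + (-f + 2/f) = 2/f)
l(Q(-11)) - 31152 = 2/2 - 31152 = 2*(½) - 31152 = 1 - 31152 = -31151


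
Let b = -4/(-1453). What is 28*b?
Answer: 112/1453 ≈ 0.077082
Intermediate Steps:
b = 4/1453 (b = -4*(-1/1453) = 4/1453 ≈ 0.0027529)
28*b = 28*(4/1453) = 112/1453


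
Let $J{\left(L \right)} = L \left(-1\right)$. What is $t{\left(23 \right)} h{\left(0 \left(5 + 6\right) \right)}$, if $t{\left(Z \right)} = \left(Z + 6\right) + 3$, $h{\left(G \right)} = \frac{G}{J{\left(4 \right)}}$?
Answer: $0$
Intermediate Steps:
$J{\left(L \right)} = - L$
$h{\left(G \right)} = - \frac{G}{4}$ ($h{\left(G \right)} = \frac{G}{\left(-1\right) 4} = \frac{G}{-4} = G \left(- \frac{1}{4}\right) = - \frac{G}{4}$)
$t{\left(Z \right)} = 9 + Z$ ($t{\left(Z \right)} = \left(6 + Z\right) + 3 = 9 + Z$)
$t{\left(23 \right)} h{\left(0 \left(5 + 6\right) \right)} = \left(9 + 23\right) \left(- \frac{0 \left(5 + 6\right)}{4}\right) = 32 \left(- \frac{0 \cdot 11}{4}\right) = 32 \left(\left(- \frac{1}{4}\right) 0\right) = 32 \cdot 0 = 0$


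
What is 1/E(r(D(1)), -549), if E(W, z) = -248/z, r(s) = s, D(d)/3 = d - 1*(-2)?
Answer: 549/248 ≈ 2.2137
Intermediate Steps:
D(d) = 6 + 3*d (D(d) = 3*(d - 1*(-2)) = 3*(d + 2) = 3*(2 + d) = 6 + 3*d)
1/E(r(D(1)), -549) = 1/(-248/(-549)) = 1/(-248*(-1/549)) = 1/(248/549) = 549/248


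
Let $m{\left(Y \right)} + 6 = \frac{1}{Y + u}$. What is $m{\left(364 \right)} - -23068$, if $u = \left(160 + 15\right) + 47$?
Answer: $\frac{13514333}{586} \approx 23062.0$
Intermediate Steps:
$u = 222$ ($u = 175 + 47 = 222$)
$m{\left(Y \right)} = -6 + \frac{1}{222 + Y}$ ($m{\left(Y \right)} = -6 + \frac{1}{Y + 222} = -6 + \frac{1}{222 + Y}$)
$m{\left(364 \right)} - -23068 = \frac{-1331 - 2184}{222 + 364} - -23068 = \frac{-1331 - 2184}{586} + \left(\left(-18192 - 24670\right) + 65930\right) = \frac{1}{586} \left(-3515\right) + \left(-42862 + 65930\right) = - \frac{3515}{586} + 23068 = \frac{13514333}{586}$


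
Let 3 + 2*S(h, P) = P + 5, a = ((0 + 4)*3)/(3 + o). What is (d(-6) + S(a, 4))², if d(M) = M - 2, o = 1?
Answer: 25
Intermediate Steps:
d(M) = -2 + M
a = 3 (a = ((0 + 4)*3)/(3 + 1) = (4*3)/4 = 12*(¼) = 3)
S(h, P) = 1 + P/2 (S(h, P) = -3/2 + (P + 5)/2 = -3/2 + (5 + P)/2 = -3/2 + (5/2 + P/2) = 1 + P/2)
(d(-6) + S(a, 4))² = ((-2 - 6) + (1 + (½)*4))² = (-8 + (1 + 2))² = (-8 + 3)² = (-5)² = 25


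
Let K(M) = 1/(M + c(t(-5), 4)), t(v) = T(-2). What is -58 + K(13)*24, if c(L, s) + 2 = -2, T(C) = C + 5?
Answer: -166/3 ≈ -55.333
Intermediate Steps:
T(C) = 5 + C
t(v) = 3 (t(v) = 5 - 2 = 3)
c(L, s) = -4 (c(L, s) = -2 - 2 = -4)
K(M) = 1/(-4 + M) (K(M) = 1/(M - 4) = 1/(-4 + M))
-58 + K(13)*24 = -58 + 24/(-4 + 13) = -58 + 24/9 = -58 + (⅑)*24 = -58 + 8/3 = -166/3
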